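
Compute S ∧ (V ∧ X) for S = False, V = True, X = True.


S = False, V = True, X = True
Step 1: V ∧ X = True AND True = True
Step 2: S ∧ True = False AND True = False
AND is true only when ALL operands are true.

False


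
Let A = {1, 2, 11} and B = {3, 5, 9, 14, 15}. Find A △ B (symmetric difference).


A = {1, 2, 11}
B = {3, 5, 9, 14, 15}
Operation: symmetric difference
In A only: [1, 2, 11], in B only: [3, 5, 9, 14, 15]

{1, 2, 3, 5, 9, 11, 14, 15}


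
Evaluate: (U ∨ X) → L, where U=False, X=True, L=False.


U = False, X = True, L = False
Expression: (U ∨ X) → L
Step 1: U ∨ X = False OR True = True
Step 2: (True) → L = True → False (false only if antecedent True and consequent False) = False

False


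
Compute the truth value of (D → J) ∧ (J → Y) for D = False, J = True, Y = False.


D = False, J = True, Y = False
Step 1: D → J is false only when D=True and J=False. Result: True
Step 2: J → Y is false only when J=True and Y=False. Result: False
Step 3: True ∧ False = False

False


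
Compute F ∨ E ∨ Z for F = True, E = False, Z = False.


F = True, E = False, Z = False
Step 1: F ∨ E = True OR False = True
Step 2: True ∨ Z = True OR False = True
OR is true when at least one operand is true.

True


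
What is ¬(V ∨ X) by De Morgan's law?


De Morgan's law: ¬(P ∨ Q) ≡ ¬P ∧ ¬Q
¬(V ∨ X) = ¬V ∧ ¬X

¬V ∧ ¬X


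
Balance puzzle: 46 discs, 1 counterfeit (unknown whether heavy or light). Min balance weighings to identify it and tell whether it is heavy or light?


Let n = 46. 92 possibilities (n discs × lighter/heavier); each weighing has 3 outcomes.
Bound for k weighings: say the first weighing puts j discs on each pan. If it tips, the 2j weighed discs remain suspects (each with a known direction) and k-1 weighings give 3^(k-1) outcomes; 3^(k-1) is odd, so 2j ≤ 3^(k-1) - 1. If it balances, the n - 2j unweighed discs remain with direction unknown: 2(n - 2j) ≤ 3^(k-1) - 1 by the same parity argument. Adding, n ≤ (3^(k-1) - 1) + (3^(k-1) - 1)/2 = (3^k - 3)/2, and the classical three-group strategy achieves this (3 discs in 2 weighings, 12 in 3, 39 in 4, 120 in 5).
So we need the smallest k with (3^k - 3)/2 ≥ 46.
k = 4: (3^4 - 3)/2 = 39 < 46 ✗
k = 5: (3^5 - 3)/2 = 120 ≥ 46 ✓

5


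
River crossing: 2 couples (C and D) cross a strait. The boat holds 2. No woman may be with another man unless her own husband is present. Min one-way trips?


Label couples C and D.
1. WC+WD → (far: WC,WD; near: HC,HD)
2. WC ←   (far: WD; near: HC,HD,WC)
3. HC+HD → (far: HC,HD,WD; near: WC)
4. HC ←   (far: HD,WD; near: HC,WC)  — HC returns, since WC is alone on near bank
5. HC+WC → (far: all four; near: empty)
Every state respects the constraint.
Minimum trips = 5

5


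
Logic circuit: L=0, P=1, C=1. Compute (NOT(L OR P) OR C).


L OR P = 1
NOT(1) = 0
0 OR 1 = 1

1


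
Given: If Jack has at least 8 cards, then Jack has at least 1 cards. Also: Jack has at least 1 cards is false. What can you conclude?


Modus tollens: P → Q, ¬Q ⊢ ¬P
P: Jack has at least 8 cards
Q: Jack has at least 1 cards
We have P → Q and Q is false.
By modus tollens, P must be false.

It is not the case that Jack has at least 8 cards


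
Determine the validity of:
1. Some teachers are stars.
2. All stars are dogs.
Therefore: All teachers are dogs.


Premise 1: Some teachers are stars.
Premise 2: All stars are dogs.
Conclusion: All teachers are dogs.
Fallacy: illicit minor. The minor term (teachers) is distributed in the conclusion ('All teachers ...') but undistributed in its premise ('Some teachers are stars' doesn't cover all teachers).
Only 'Some teachers are dogs' follows, not 'All'.

Invalid


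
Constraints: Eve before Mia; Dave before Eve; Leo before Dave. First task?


Constraints: Eve before Mia; Dave before Eve; Leo before Dave
The first task can have nothing scheduled before it, so it must never appear on the right of a 'before'.
Tasks appearing after some 'before': Mia, Eve, Dave.
The only task not in that list is Leo → it is first.

Leo


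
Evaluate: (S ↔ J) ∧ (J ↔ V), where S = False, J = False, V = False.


S = False, J = False, V = False
Step 1: S ↔ J is true when S and J have the same value. Result: True
Step 2: J ↔ V is true when J and V have the same value. Result: True
Step 3: True ∧ True = True

True


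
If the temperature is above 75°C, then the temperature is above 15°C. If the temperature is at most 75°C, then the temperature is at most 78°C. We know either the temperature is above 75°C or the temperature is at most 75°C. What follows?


Constructive dilemma: (P → Q) ∧ (R → S), P ∨ R ⊢ Q ∨ S
Premise 1: the temperature is above 75°C → the temperature is above 15°C
Premise 2: the temperature is at most 75°C → the temperature is at most 78°C
Premise 3: the temperature is above 75°C ∨ the temperature is at most 75°C
Case 1: Assuming the temperature is above 75°C, then by Premise 1, the temperature is above 15°C.
Case 2: Assuming the temperature is at most 75°C, then by Premise 2, the temperature is at most 78°C.
Since one of the temperature is above 75°C or the temperature is at most 75°C must hold, we get the temperature is above 15°C or the temperature is at most 78°C.

The temperature is above 15°C or the temperature is at most 78°C.


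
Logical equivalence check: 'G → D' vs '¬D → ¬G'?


Expression 1: G → D
Expression 2: ¬D → ¬G
Truth table (G D | Expr1 Expr2):
  T T |   T     T
  T F |   F     F
  F T |   T     T
  F F |   T     T
All 4 rows agree, so the expressions are logically equivalent.

Yes


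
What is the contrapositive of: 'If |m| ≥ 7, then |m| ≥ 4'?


Original: If |m| ≥ 7, then |m| ≥ 4
Contrapositive: If ¬Q, then ¬P
Negate Q: not (|m| ≥ 4)
Negate P: not (|m| ≥ 7)

If not (|m| ≥ 4), then not (|m| ≥ 7).


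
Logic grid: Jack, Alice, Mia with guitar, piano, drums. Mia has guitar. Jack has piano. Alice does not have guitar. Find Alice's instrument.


From clues:
  Mia → guitar
  Jack → piano
By elimination, Alice gets the remaining.

drums


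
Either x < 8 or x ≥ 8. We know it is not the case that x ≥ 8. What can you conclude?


Disjunctive syllogism: P ∨ Q, ¬P ⊢ Q
Disjunction: x < 8 ∨ x ≥ 8
We know it is not the case that x ≥ 8.
By disjunctive syllogism, the other disjunct must be true.

x < 8


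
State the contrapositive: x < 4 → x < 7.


Original: If x < 4, then x < 7
Contrapositive: If ¬Q, then ¬P
Negate Q: not (x < 7)
Negate P: not (x < 4)

If not (x < 7), then not (x < 4).


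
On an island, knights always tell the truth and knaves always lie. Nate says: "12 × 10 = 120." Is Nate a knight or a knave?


Statement: "12 × 10 = 120."
Actual: 12 × 10 = 120
Claimed: 120
Statement is TRUE → Nate tells the truth → Knight

Knight


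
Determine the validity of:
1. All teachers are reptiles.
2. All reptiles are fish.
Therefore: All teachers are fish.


Premise 1: All teachers are reptiles.
Premise 2: All reptiles are fish.
Conclusion: All teachers are fish.
Barbara syllogism (AAA-1): All A are B, All B are C → All A are C.
Middle term (reptiles) distributed in premise 2.

Valid


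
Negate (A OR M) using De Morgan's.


De Morgan's law: ¬(P ∨ Q) ≡ ¬P ∧ ¬Q
¬(A ∨ M) = ¬A ∧ ¬M

¬A ∧ ¬M


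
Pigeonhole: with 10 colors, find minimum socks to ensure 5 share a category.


Pigeonhole: to guarantee k in one of n categories, need (k-1)×n + 1.
k = 5, n = 10
Minimum = (5-1) × 10 + 1 = 4 × 10 + 1

41


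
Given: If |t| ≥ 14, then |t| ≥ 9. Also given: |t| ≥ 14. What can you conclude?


Modus ponens: P → Q, P ⊢ Q
P: |t| ≥ 14
Q: |t| ≥ 9
We have P → Q and P is true.
By modus ponens, Q must be true.

|t| ≥ 9


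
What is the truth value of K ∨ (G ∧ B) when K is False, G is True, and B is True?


K = False, G = True, B = True
Step 1: G ∧ B = True AND True = True
Step 2: K ∨ True = False OR True = True
AND evaluated first (higher precedence); then OR applied.

True


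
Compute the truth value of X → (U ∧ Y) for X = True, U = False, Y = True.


X = True, U = False, Y = True
Step 1: U ∧ Y = False AND True = False
Step 2: X → (False): false only when X=True and consequent=False.
Result: False

False


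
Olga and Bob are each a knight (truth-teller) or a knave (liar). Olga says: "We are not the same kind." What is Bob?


Olga says: "We are not the same kind."
Case 1: Olga is a Knight (truth-teller)
  Statement is true → they ARE different → Bob is a Knave
Case 2: Olga is a Knave (liar)
  Statement is false → they are NOT different → Bob is a Knave
In both cases, Bob is a Knave.

Knave


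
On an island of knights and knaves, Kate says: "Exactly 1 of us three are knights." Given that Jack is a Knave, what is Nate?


Kate claims exactly 1 knights among Kate, Jack, Nate.
Given: Jack is a Knave.

Case 1: Kate is a Knight (tells truth)
  Then exactly 1 of the three are knights.
  Counting Kate, Jack: 1 knight(s) so far. Need 0 more → Nate = Knave.
Case 2: Kate is a Knave (lies)
  Then the count is NOT 1.
  If Nate = Knight, count = 1 = 1 → claim would be true, contradicts lie.
  If Nate = Knave, count = 0 ≠ 1 → lie confirmed ✓

Nate is a Knave.

Knave


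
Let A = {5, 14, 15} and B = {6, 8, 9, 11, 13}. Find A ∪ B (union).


A = {5, 14, 15}
B = {6, 8, 9, 11, 13}
Operation: union
All elements combined: 5, 6, 8, 9, 11, 13, 14, 15

{5, 6, 8, 9, 11, 13, 14, 15}


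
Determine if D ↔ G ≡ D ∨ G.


Expression 1: D ↔ G
Expression 2: D ∨ G
Truth table (D G | Expr1 Expr2):
  T T |   T     T
  T F |   F     T   ← differ
  F T |   F     T   ← differ
  F F |   T     F   ← differ
Counterexample: D=T, G=F gives Expr1 = F but Expr2 = T, so the expressions are NOT logically equivalent.

No


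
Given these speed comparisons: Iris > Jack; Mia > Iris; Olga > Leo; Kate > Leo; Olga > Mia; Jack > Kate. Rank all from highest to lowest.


Constraints: Iris > Jack; Mia > Iris; Olga > Leo; Kate > Leo; Olga > Mia; Jack > Kate
Method: at each step, the next-highest is the one remaining person who never appears on the smaller side of a constraint between remaining people.
  Step 1: remaining {Iris, Olga, Leo, Kate, Jack, Mia}; on the smaller side: {Iris, Leo, Kate, Jack, Mia} → Olga is next (Olga > Leo; Olga > Mia).
  Step 2: remaining {Iris, Leo, Kate, Jack, Mia}; on the smaller side: {Iris, Leo, Kate, Jack} → Mia is next (Mia > Iris).
  Step 3: remaining {Iris, Leo, Kate, Jack}; on the smaller side: {Leo, Kate, Jack} → Iris is next (Iris > Jack).
  Step 4: remaining {Leo, Kate, Jack}; on the smaller side: {Leo, Kate} → Jack is next (Jack > Kate).
  Step 5: remaining {Leo, Kate}; on the smaller side: {Leo} → Kate is next (Kate > Leo).
  Step 6: only Leo remains → lowest.
Final ranking (highest to lowest):

Olga > Mia > Iris > Jack > Kate > Leo


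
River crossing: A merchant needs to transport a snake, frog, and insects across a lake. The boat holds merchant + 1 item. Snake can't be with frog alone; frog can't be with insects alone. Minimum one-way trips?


1. merchant+frog → 2. merchant ← 3. merchant+snake → 4. merchant+frog ← 5. merchant+insects → 6. merchant ← 7. merchant+frog →
Minimum trips = 7

7


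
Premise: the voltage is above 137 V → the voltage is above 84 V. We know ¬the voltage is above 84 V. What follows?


Modus tollens: P → Q, ¬Q ⊢ ¬P
P: the voltage is above 137 V
Q: the voltage is above 84 V
We have P → Q and Q is false.
By modus tollens, P must be false.

It is not the case that the voltage is above 137 V


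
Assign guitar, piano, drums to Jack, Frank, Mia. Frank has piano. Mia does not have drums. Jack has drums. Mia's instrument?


From clues:
  Frank → piano
  Jack → drums
By elimination, Mia gets the remaining.

guitar


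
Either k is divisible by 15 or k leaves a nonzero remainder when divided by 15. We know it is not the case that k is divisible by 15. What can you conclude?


Disjunctive syllogism: P ∨ Q, ¬P ⊢ Q
Disjunction: k is divisible by 15 ∨ k leaves a nonzero remainder when divided by 15
We know it is not the case that k is divisible by 15.
By disjunctive syllogism, the other disjunct must be true.

k leaves a nonzero remainder when divided by 15


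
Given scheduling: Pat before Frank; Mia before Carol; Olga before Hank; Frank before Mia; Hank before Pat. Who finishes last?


Constraints: Pat before Frank; Mia before Carol; Olga before Hank; Frank before Mia; Hank before Pat
The last task can have nothing scheduled after it, so it must never appear on the left of a 'before'.
Tasks appearing before some other task: Pat, Mia, Olga, Frank, Hank.
The only task not in that list is Carol → it is last.

Carol


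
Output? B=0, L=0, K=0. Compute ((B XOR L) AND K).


B XOR L = 0^0 = 0
0 AND 0 = 0

0


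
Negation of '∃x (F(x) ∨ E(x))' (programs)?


Original: ∃x (F(x) ∨ E(x))
Rule: ¬∀→∃, ¬∃→∀, negate predicate.
Negation: ∀x (¬F(x) ∧ ¬E(x))

∀x (¬F(x) ∧ ¬E(x))


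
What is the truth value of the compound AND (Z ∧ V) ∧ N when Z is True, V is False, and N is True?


Z = True, V = False, N = True
Step 1: Z ∧ V = True AND False = False
Step 2: False ∧ N = False AND True = False
AND is true only when ALL operands are true.

False


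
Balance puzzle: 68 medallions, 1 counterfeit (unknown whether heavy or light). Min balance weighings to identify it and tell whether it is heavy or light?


Let n = 68. 136 possibilities (n medallions × lighter/heavier); each weighing has 3 outcomes.
Bound for k weighings: say the first weighing puts j medallions on each pan. If it tips, the 2j weighed medallions remain suspects (each with a known direction) and k-1 weighings give 3^(k-1) outcomes; 3^(k-1) is odd, so 2j ≤ 3^(k-1) - 1. If it balances, the n - 2j unweighed medallions remain with direction unknown: 2(n - 2j) ≤ 3^(k-1) - 1 by the same parity argument. Adding, n ≤ (3^(k-1) - 1) + (3^(k-1) - 1)/2 = (3^k - 3)/2, and the classical three-group strategy achieves this (3 medallions in 2 weighings, 12 in 3, 39 in 4, 120 in 5).
So we need the smallest k with (3^k - 3)/2 ≥ 68.
k = 4: (3^4 - 3)/2 = 39 < 68 ✗
k = 5: (3^5 - 3)/2 = 120 ≥ 68 ✓

5


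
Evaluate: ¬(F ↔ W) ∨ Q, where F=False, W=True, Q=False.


F = False, W = True, Q = False
Expression: ¬(F ↔ W) ∨ Q
Step 1: F ↔ W = (False iff True) = False
Step 2: ¬(F ↔ W) = NOT False = True
Step 3: (True) ∨ Q = True OR False = True

True


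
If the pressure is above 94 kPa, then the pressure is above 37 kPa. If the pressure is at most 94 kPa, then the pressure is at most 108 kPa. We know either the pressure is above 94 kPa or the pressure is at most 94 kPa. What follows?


Constructive dilemma: (P → Q) ∧ (R → S), P ∨ R ⊢ Q ∨ S
Premise 1: the pressure is above 94 kPa → the pressure is above 37 kPa
Premise 2: the pressure is at most 94 kPa → the pressure is at most 108 kPa
Premise 3: the pressure is above 94 kPa ∨ the pressure is at most 94 kPa
Case 1: Assuming the pressure is above 94 kPa, then by Premise 1, the pressure is above 37 kPa.
Case 2: Assuming the pressure is at most 94 kPa, then by Premise 2, the pressure is at most 108 kPa.
Since one of the pressure is above 94 kPa or the pressure is at most 94 kPa must hold, we get the pressure is above 37 kPa or the pressure is at most 108 kPa.

The pressure is above 37 kPa or the pressure is at most 108 kPa.


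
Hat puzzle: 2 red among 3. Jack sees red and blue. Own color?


Total red = 2, seen red = 1
Own red = 2 - 1 = 1
Jack's hat is red.

red


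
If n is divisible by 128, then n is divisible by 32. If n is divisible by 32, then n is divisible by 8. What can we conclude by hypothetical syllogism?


Hypothetical syllogism: P → Q, Q → R ⊢ P → R
Premise 1: n is divisible by 128 → n is divisible by 32
Premise 2: n is divisible by 32 → n is divisible by 8
Chain the implications: the middle term (n is divisible by 32) links the two.
Conclusion: If n is divisible by 128, then n is divisible by 8.

If n is divisible by 128, then n is divisible by 8.


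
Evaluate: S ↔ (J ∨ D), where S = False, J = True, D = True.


S = False, J = True, D = True
Step 1: J ∨ D = True OR True = True
Step 2: S ↔ (True): true when both sides have same truth value.
Result: False ↔ True = False

False


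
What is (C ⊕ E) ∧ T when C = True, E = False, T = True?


C = True, E = False, T = True
Step 1: C ⊕ E = True XOR False = True
Step 2: True ∧ T = True AND True = True
XOR true when exactly one of C,E is true; then AND with T.

True


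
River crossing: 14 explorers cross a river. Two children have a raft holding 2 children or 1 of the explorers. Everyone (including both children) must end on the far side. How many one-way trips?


Per crossing of one of the explorers: children→, one←, one of the explorers→, one← = 4 trips
14 × 4 = 56, + 1 final children→ = 57
Minimum trips = 57

57


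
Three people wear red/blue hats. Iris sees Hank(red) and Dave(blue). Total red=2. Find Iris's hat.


Total red = 2, seen red = 1
Own red = 2 - 1 = 1
Iris's hat is red.

red


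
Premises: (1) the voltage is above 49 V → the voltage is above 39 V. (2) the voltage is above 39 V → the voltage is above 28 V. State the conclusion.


Hypothetical syllogism: P → Q, Q → R ⊢ P → R
Premise 1: the voltage is above 49 V → the voltage is above 39 V
Premise 2: the voltage is above 39 V → the voltage is above 28 V
Chain the implications: the middle term (the voltage is above 39 V) links the two.
Conclusion: If the voltage is above 49 V, then the voltage is above 28 V.

If the voltage is above 49 V, then the voltage is above 28 V.


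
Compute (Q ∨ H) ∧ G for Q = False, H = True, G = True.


Q = False, H = True, G = True
Step 1: Q ∨ H = False OR True = True
Step 2: True ∧ G = True AND True = True
OR is true when at least one operand is true; AND requires both.

True


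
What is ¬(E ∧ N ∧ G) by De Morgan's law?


De Morgan's law: ¬(P ∧ Q ∧ R) ≡ ¬P ∨ ¬Q ∨ ¬R
¬(E ∧ N ∧ G) = ¬E ∨ ¬N ∨ ¬G

¬E ∨ ¬N ∨ ¬G


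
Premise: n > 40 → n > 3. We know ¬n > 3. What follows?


Modus tollens: P → Q, ¬Q ⊢ ¬P
P: n > 40
Q: n > 3
We have P → Q and Q is false.
By modus tollens, P must be false.

It is not the case that n > 40


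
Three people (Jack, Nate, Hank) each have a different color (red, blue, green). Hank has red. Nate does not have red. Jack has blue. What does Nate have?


From clues:
  Hank → red
  Jack → blue
By elimination, Nate gets the remaining.

green


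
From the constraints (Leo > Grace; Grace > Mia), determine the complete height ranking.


Constraints: Leo > Grace; Grace > Mia
Method: at each step, the next-highest is the one remaining person who never appears on the smaller side of a constraint between remaining people.
  Step 1: remaining {Grace, Leo, Mia}; on the smaller side: {Grace, Mia} → Leo is next (Leo > Grace).
  Step 2: remaining {Grace, Mia}; on the smaller side: {Mia} → Grace is next (Grace > Mia).
  Step 3: only Mia remains → lowest.
Final ranking (highest to lowest):

Leo > Grace > Mia


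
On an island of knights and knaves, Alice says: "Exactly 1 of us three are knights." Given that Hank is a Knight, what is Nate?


Alice claims exactly 1 knights among Alice, Hank, Nate.
Given: Hank is a Knight.

Case 1: Alice is a Knight (tells truth)
  Then exactly 1 of the three are knights.
  Counting Alice, Hank: 2 knight(s) so far. Need -1 more → impossible.
Case 2: Alice is a Knave (lies)
  Then the count is NOT 1.
  If Nate = Knave, count = 1 = 1 → claim would be true, contradicts lie.
  If Nate = Knight, count = 2 ≠ 1 → lie confirmed ✓

Nate is a Knight.

Knight


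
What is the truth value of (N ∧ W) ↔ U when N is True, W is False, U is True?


N = True, W = False, U = True
Step 1: N ∧ W = True AND False = False
Step 2: (False) ↔ U: true when both sides have same truth value.
Result: False ↔ True = False

False


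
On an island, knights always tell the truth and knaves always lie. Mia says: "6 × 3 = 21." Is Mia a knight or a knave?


Statement: "6 × 3 = 21."
Actual: 6 × 3 = 18
Claimed: 21
Statement is FALSE → Mia lies → Knave

Knave


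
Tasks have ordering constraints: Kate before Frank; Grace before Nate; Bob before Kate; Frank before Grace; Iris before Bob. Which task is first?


Constraints: Kate before Frank; Grace before Nate; Bob before Kate; Frank before Grace; Iris before Bob
The first task can have nothing scheduled before it, so it must never appear on the right of a 'before'.
Tasks appearing after some 'before': Frank, Nate, Kate, Grace, Bob.
The only task not in that list is Iris → it is first.

Iris


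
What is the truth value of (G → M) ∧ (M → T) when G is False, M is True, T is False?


G = False, M = True, T = False
Step 1: G → M is false only when G=True and M=False. Result: True
Step 2: M → T is false only when M=True and T=False. Result: False
Step 3: True ∧ False = False

False


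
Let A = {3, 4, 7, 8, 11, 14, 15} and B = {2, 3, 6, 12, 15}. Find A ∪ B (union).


A = {3, 4, 7, 8, 11, 14, 15}
B = {2, 3, 6, 12, 15}
Operation: union
All elements combined: 2, 3, 4, 6, 7, 8, 11, 12, 14, 15

{2, 3, 4, 6, 7, 8, 11, 12, 14, 15}


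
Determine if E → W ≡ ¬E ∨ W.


Expression 1: E → W
Expression 2: ¬E ∨ W
Truth table (E W | Expr1 Expr2):
  T T |   T     T
  T F |   F     F
  F T |   T     T
  F F |   T     T
All 4 rows agree, so the expressions are logically equivalent.

Yes


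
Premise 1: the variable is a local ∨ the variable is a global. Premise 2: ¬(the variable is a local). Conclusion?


Disjunctive syllogism: P ∨ Q, ¬P ⊢ Q
Disjunction: the variable is a local ∨ the variable is a global
We know it is not the case that the variable is a local.
By disjunctive syllogism, the other disjunct must be true.

The variable is a global


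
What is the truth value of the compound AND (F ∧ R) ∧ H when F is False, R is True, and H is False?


F = False, R = True, H = False
Step 1: F ∧ R = False AND True = False
Step 2: False ∧ H = False AND False = False
AND is true only when ALL operands are true.

False


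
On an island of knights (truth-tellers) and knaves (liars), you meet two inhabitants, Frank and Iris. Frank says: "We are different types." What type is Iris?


Frank says: "We are different types."
Case 1: Frank is a Knight (truth-teller)
  Statement is true → they ARE different → Iris is a Knave
Case 2: Frank is a Knave (liar)
  Statement is false → they are NOT different → Iris is a Knave
In both cases, Iris is a Knave.

Knave


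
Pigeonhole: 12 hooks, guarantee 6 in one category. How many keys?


Pigeonhole: to guarantee k in one of n categories, need (k-1)×n + 1.
k = 6, n = 12
Minimum = (6-1) × 12 + 1 = 5 × 12 + 1

61


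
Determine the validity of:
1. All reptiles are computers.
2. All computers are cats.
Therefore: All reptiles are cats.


Premise 1: All reptiles are computers.
Premise 2: All computers are cats.
Conclusion: All reptiles are cats.
Barbara syllogism (AAA-1): All A are B, All B are C → All A are C.
Middle term (computers) distributed in premise 2.

Valid


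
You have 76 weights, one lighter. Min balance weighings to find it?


Each weighing has 3 outcomes (left heavy / balance / right heavy), so k weighings distinguish at most 3^k cases; splitting into three near-equal groups achieves this.
Need 3^k ≥ 76: 3^3 = 27 < 76 ≤ 3^4 = 81
k = ⌈log₃(76)⌉ = 4

4


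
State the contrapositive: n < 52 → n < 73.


Original: If n < 52, then n < 73
Contrapositive: If ¬Q, then ¬P
Negate Q: not (n < 73)
Negate P: not (n < 52)

If not (n < 73), then not (n < 52).


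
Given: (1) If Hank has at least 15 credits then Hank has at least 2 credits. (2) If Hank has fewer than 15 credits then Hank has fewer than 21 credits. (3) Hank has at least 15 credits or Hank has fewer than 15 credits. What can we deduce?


Constructive dilemma: (P → Q) ∧ (R → S), P ∨ R ⊢ Q ∨ S
Premise 1: Hank has at least 15 credits → Hank has at least 2 credits
Premise 2: Hank has fewer than 15 credits → Hank has fewer than 21 credits
Premise 3: Hank has at least 15 credits ∨ Hank has fewer than 15 credits
Case 1: Assuming Hank has at least 15 credits, then by Premise 1, Hank has at least 2 credits.
Case 2: Assuming Hank has fewer than 15 credits, then by Premise 2, Hank has fewer than 21 credits.
Since one of Hank has at least 15 credits or Hank has fewer than 15 credits must hold, we get Hank has at least 2 credits or Hank has fewer than 21 credits.

Hank has at least 2 credits or Hank has fewer than 21 credits.


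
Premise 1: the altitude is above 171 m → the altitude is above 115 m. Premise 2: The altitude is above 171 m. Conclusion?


Modus ponens: P → Q, P ⊢ Q
P: the altitude is above 171 m
Q: the altitude is above 115 m
We have P → Q and P is true.
By modus ponens, Q must be true.

The altitude is above 115 m


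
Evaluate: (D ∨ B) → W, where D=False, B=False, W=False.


D = False, B = False, W = False
Expression: (D ∨ B) → W
Step 1: D ∨ B = False OR False = False
Step 2: (False) → W = False → False (false only if antecedent True and consequent False) = True

True


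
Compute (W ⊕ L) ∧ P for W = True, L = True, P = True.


W = True, L = True, P = True
Step 1: W ⊕ L = True XOR True = False
Step 2: False ∧ P = False AND True = False
XOR true when exactly one of W,L is true; then AND with P.

False


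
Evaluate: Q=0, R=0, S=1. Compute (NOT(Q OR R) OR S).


Q OR R = 0
NOT(0) = 1
1 OR 1 = 1

1


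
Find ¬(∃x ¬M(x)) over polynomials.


Original: ∃x ¬M(x)
Rule: ¬∀→∃, ¬∃→∀, negate predicate.
Negation: ∀x M(x)

∀x M(x)


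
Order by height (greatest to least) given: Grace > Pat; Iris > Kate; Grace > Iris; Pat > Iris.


Constraints: Grace > Pat; Iris > Kate; Grace > Iris; Pat > Iris
Method: at each step, the next-highest is the one remaining person who never appears on the smaller side of a constraint between remaining people.
  Step 1: remaining {Kate, Grace, Pat, Iris}; on the smaller side: {Kate, Pat, Iris} → Grace is next (Grace > Pat; Grace > Iris).
  Step 2: remaining {Kate, Pat, Iris}; on the smaller side: {Kate, Iris} → Pat is next (Pat > Iris).
  Step 3: remaining {Kate, Iris}; on the smaller side: {Kate} → Iris is next (Iris > Kate).
  Step 4: only Kate remains → lowest.
Final ranking (highest to lowest):

Grace > Pat > Iris > Kate


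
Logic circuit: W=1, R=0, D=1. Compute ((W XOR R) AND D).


W XOR R = 1^0 = 1
1 AND 1 = 1

1


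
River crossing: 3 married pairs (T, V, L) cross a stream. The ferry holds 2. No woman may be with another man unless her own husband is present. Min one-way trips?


Label couples T, V, L (H = husband, W = wife).
Counting alone: 6 people, the ferry carries 2 and someone must bring it back, so each round trip nets at most +1 on the far side until the last crossing → at least 9 trips. The jealousy constraint makes 9 impossible; the shortest valid schedule has 11:
1. WT+WV →  (far: WT,WV; near: HT,HV,HL,WL)
2. WT ←       (far: WV; near: HT,HV,HL,WT,WL)
3. WT+WL →  (far: WT,WV,WL; near: HT,HV,HL)
4. WT ←       (far: WV,WL; near: HT,HV,HL,WT)
5. HV+HL →  (far: HV,WV,HL,WL; near: HT,WT)
6. HV+WV ←  (far: HL,WL; near: HT,WT,HV,WV)
7. HT+HV →  (far: HT,HV,HL,WL; near: WT,WV)
8. WL ←       (far: HT,HV,HL; near: WT,WV,WL)
9. WT+WV →  (far: HT,WT,HV,WV,HL; near: WL)
10. HL ←      (far: HT,WT,HV,WV; near: HL,WL)
11. HL+WL → (far: all six; near: empty)
In every state each wife is either with her husband or with no other man.
Minimum trips = 11

11


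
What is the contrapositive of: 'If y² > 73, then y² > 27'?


Original: If y² > 73, then y² > 27
Contrapositive: If ¬Q, then ¬P
Negate Q: not (y² > 27)
Negate P: not (y² > 73)

If not (y² > 27), then not (y² > 73).


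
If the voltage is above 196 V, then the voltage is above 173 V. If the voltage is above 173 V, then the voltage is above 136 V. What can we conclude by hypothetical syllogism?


Hypothetical syllogism: P → Q, Q → R ⊢ P → R
Premise 1: the voltage is above 196 V → the voltage is above 173 V
Premise 2: the voltage is above 173 V → the voltage is above 136 V
Chain the implications: the middle term (the voltage is above 173 V) links the two.
Conclusion: If the voltage is above 196 V, then the voltage is above 136 V.

If the voltage is above 196 V, then the voltage is above 136 V.


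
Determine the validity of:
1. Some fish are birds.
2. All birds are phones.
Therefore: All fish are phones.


Premise 1: Some fish are birds.
Premise 2: All birds are phones.
Conclusion: All fish are phones.
Fallacy: illicit minor. The minor term (fish) is distributed in the conclusion ('All fish ...') but undistributed in its premise ('Some fish are birds' doesn't cover all fish).
Only 'Some fish are phones' follows, not 'All'.

Invalid


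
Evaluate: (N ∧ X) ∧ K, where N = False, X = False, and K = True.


N = False, X = False, K = True
Step 1: N ∧ X = False AND False = False
Step 2: False ∧ K = False AND True = False
AND is true only when ALL operands are true.

False


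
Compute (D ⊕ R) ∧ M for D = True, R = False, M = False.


D = True, R = False, M = False
Step 1: D ⊕ R = True XOR False = True
Step 2: True ∧ M = True AND False = False
XOR true when exactly one of D,R is true; then AND with M.

False


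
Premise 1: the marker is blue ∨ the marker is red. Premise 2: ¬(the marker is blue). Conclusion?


Disjunctive syllogism: P ∨ Q, ¬P ⊢ Q
Disjunction: the marker is blue ∨ the marker is red
We know it is not the case that the marker is blue.
By disjunctive syllogism, the other disjunct must be true.

The marker is red


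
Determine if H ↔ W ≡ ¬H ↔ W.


Expression 1: H ↔ W
Expression 2: ¬H ↔ W
Truth table (H W | Expr1 Expr2):
  T T |   T     F   ← differ
  T F |   F     T   ← differ
  F T |   F     T   ← differ
  F F |   T     F   ← differ
Counterexample: H=T, W=T gives Expr1 = T but Expr2 = F, so the expressions are NOT logically equivalent.

No


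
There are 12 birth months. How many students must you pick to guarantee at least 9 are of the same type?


Pigeonhole: to guarantee k in one of n categories, need (k-1)×n + 1.
k = 9, n = 12
Minimum = (9-1) × 12 + 1 = 8 × 12 + 1

97


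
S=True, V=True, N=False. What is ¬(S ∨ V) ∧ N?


S = True, V = True, N = False
Expression: ¬(S ∨ V) ∧ N
Step 1: S ∨ V = True OR True = True
Step 2: ¬(S ∨ V) = NOT True = False
Step 3: (False) ∧ N = False AND False = False

False


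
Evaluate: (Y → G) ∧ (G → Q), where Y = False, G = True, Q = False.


Y = False, G = True, Q = False
Step 1: Y → G is false only when Y=True and G=False. Result: True
Step 2: G → Q is false only when G=True and Q=False. Result: False
Step 3: True ∧ False = False

False


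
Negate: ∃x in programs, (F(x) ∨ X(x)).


Original: ∃x (F(x) ∨ X(x))
Rule: ¬∀→∃, ¬∃→∀, negate predicate.
Negation: ∀x (¬F(x) ∧ ¬X(x))

∀x (¬F(x) ∧ ¬X(x))


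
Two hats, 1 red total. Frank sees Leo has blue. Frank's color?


Total red = 1, Leo = blue
Red accounted for: 0
Remaining for Frank: 1
Frank's hat is red.

red


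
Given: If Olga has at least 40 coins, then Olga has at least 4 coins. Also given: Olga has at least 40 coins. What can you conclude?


Modus ponens: P → Q, P ⊢ Q
P: Olga has at least 40 coins
Q: Olga has at least 4 coins
We have P → Q and P is true.
By modus ponens, Q must be true.

Olga has at least 4 coins


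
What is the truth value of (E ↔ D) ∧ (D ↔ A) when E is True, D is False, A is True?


E = True, D = False, A = True
Step 1: E ↔ D is true when E and D have the same value. Result: False
Step 2: D ↔ A is true when D and A have the same value. Result: False
Step 3: False ∧ False = False

False


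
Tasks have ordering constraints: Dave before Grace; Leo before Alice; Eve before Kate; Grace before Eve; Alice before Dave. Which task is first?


Constraints: Dave before Grace; Leo before Alice; Eve before Kate; Grace before Eve; Alice before Dave
The first task can have nothing scheduled before it, so it must never appear on the right of a 'before'.
Tasks appearing after some 'before': Grace, Alice, Kate, Eve, Dave.
The only task not in that list is Leo → it is first.

Leo


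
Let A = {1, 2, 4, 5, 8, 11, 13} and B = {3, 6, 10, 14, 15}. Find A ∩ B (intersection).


A = {1, 2, 4, 5, 8, 11, 13}
B = {3, 6, 10, 14, 15}
Operation: intersection
Elements in both: none

∅


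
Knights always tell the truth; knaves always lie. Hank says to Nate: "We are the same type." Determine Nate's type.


Hank says: "We are the same type."
Case 1: Hank is a Knight (truth-teller)
  Statement is true → they ARE the same → Nate is also a Knight
Case 2: Hank is a Knave (liar)
  Statement is false → they are NOT the same → Nate is a Knight
In both cases, Nate is a Knight.

Knight


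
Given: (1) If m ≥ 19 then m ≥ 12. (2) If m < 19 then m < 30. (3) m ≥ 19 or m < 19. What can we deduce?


Constructive dilemma: (P → Q) ∧ (R → S), P ∨ R ⊢ Q ∨ S
Premise 1: m ≥ 19 → m ≥ 12
Premise 2: m < 19 → m < 30
Premise 3: m ≥ 19 ∨ m < 19
Case 1: Assuming m ≥ 19, then by Premise 1, m ≥ 12.
Case 2: Assuming m < 19, then by Premise 2, m < 30.
Since one of m ≥ 19 or m < 19 must hold, we get m ≥ 12 or m < 30.

m ≥ 12 or m < 30.


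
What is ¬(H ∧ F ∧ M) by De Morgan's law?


De Morgan's law: ¬(P ∧ Q ∧ R) ≡ ¬P ∨ ¬Q ∨ ¬R
¬(H ∧ F ∧ M) = ¬H ∨ ¬F ∨ ¬M

¬H ∨ ¬F ∨ ¬M


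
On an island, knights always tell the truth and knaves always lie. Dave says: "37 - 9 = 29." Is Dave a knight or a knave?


Statement: "37 - 9 = 29."
Actual: 37 - 9 = 28
Claimed: 29
Statement is FALSE → Dave lies → Knave

Knave


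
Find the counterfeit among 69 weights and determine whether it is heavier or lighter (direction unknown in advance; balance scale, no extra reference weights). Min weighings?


Let n = 69. 138 possibilities (n weights × lighter/heavier); each weighing has 3 outcomes.
Bound for k weighings: say the first weighing puts j weights on each pan. If it tips, the 2j weighed weights remain suspects (each with a known direction) and k-1 weighings give 3^(k-1) outcomes; 3^(k-1) is odd, so 2j ≤ 3^(k-1) - 1. If it balances, the n - 2j unweighed weights remain with direction unknown: 2(n - 2j) ≤ 3^(k-1) - 1 by the same parity argument. Adding, n ≤ (3^(k-1) - 1) + (3^(k-1) - 1)/2 = (3^k - 3)/2, and the classical three-group strategy achieves this (3 weights in 2 weighings, 12 in 3, 39 in 4, 120 in 5).
So we need the smallest k with (3^k - 3)/2 ≥ 69.
k = 4: (3^4 - 3)/2 = 39 < 69 ✗
k = 5: (3^5 - 3)/2 = 120 ≥ 69 ✓

5


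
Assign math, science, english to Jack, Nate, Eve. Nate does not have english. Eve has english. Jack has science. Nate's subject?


From clues:
  Eve → english
  Jack → science
By elimination, Nate gets the remaining.

math


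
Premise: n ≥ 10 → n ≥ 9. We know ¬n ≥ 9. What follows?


Modus tollens: P → Q, ¬Q ⊢ ¬P
P: n ≥ 10
Q: n ≥ 9
We have P → Q and Q is false.
By modus tollens, P must be false.

It is not the case that n ≥ 10


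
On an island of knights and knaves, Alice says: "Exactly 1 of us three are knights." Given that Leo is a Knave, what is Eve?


Alice claims exactly 1 knights among Alice, Leo, Eve.
Given: Leo is a Knave.

Case 1: Alice is a Knight (tells truth)
  Then exactly 1 of the three are knights.
  Counting Alice, Leo: 1 knight(s) so far. Need 0 more → Eve = Knave.
Case 2: Alice is a Knave (lies)
  Then the count is NOT 1.
  If Eve = Knight, count = 1 = 1 → claim would be true, contradicts lie.
  If Eve = Knave, count = 0 ≠ 1 → lie confirmed ✓

Eve is a Knave.

Knave


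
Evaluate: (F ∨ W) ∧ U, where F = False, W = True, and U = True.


F = False, W = True, U = True
Step 1: F ∨ W = False OR True = True
Step 2: True ∧ U = True AND True = True
OR is true when at least one operand is true; AND requires both.

True


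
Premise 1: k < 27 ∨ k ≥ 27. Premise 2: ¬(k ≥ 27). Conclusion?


Disjunctive syllogism: P ∨ Q, ¬P ⊢ Q
Disjunction: k < 27 ∨ k ≥ 27
We know it is not the case that k ≥ 27.
By disjunctive syllogism, the other disjunct must be true.

k < 27


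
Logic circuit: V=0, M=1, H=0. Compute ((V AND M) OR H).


V AND M = 0&1 = 0
0 OR 0 = 0

0


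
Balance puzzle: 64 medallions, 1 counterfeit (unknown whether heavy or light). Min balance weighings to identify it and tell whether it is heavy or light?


Let n = 64. 128 possibilities (n medallions × lighter/heavier); each weighing has 3 outcomes.
Bound for k weighings: say the first weighing puts j medallions on each pan. If it tips, the 2j weighed medallions remain suspects (each with a known direction) and k-1 weighings give 3^(k-1) outcomes; 3^(k-1) is odd, so 2j ≤ 3^(k-1) - 1. If it balances, the n - 2j unweighed medallions remain with direction unknown: 2(n - 2j) ≤ 3^(k-1) - 1 by the same parity argument. Adding, n ≤ (3^(k-1) - 1) + (3^(k-1) - 1)/2 = (3^k - 3)/2, and the classical three-group strategy achieves this (3 medallions in 2 weighings, 12 in 3, 39 in 4, 120 in 5).
So we need the smallest k with (3^k - 3)/2 ≥ 64.
k = 4: (3^4 - 3)/2 = 39 < 64 ✗
k = 5: (3^5 - 3)/2 = 120 ≥ 64 ✓

5


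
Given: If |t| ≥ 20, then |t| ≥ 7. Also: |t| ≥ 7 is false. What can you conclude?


Modus tollens: P → Q, ¬Q ⊢ ¬P
P: |t| ≥ 20
Q: |t| ≥ 7
We have P → Q and Q is false.
By modus tollens, P must be false.

It is not the case that |t| ≥ 20


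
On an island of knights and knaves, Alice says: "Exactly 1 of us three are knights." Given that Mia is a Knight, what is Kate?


Alice claims exactly 1 knights among Alice, Mia, Kate.
Given: Mia is a Knight.

Case 1: Alice is a Knight (tells truth)
  Then exactly 1 of the three are knights.
  Counting Alice, Mia: 2 knight(s) so far. Need -1 more → impossible.
Case 2: Alice is a Knave (lies)
  Then the count is NOT 1.
  If Kate = Knave, count = 1 = 1 → claim would be true, contradicts lie.
  If Kate = Knight, count = 2 ≠ 1 → lie confirmed ✓

Kate is a Knight.

Knight


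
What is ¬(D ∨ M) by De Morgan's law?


De Morgan's law: ¬(P ∨ Q) ≡ ¬P ∧ ¬Q
¬(D ∨ M) = ¬D ∧ ¬M

¬D ∧ ¬M


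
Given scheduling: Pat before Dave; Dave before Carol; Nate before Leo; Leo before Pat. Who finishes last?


Constraints: Pat before Dave; Dave before Carol; Nate before Leo; Leo before Pat
The last task can have nothing scheduled after it, so it must never appear on the left of a 'before'.
Tasks appearing before some other task: Pat, Dave, Nate, Leo.
The only task not in that list is Carol → it is last.

Carol


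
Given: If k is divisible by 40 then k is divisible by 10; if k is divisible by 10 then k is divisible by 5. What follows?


Hypothetical syllogism: P → Q, Q → R ⊢ P → R
Premise 1: k is divisible by 40 → k is divisible by 10
Premise 2: k is divisible by 10 → k is divisible by 5
Chain the implications: the middle term (k is divisible by 10) links the two.
Conclusion: If k is divisible by 40, then k is divisible by 5.

If k is divisible by 40, then k is divisible by 5.


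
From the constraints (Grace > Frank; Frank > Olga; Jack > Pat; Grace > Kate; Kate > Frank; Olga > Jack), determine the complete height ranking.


Constraints: Grace > Frank; Frank > Olga; Jack > Pat; Grace > Kate; Kate > Frank; Olga > Jack
Method: at each step, the next-highest is the one remaining person who never appears on the smaller side of a constraint between remaining people.
  Step 1: remaining {Olga, Kate, Jack, Grace, Frank, Pat}; on the smaller side: {Olga, Kate, Jack, Frank, Pat} → Grace is next (Grace > Frank; Grace > Kate).
  Step 2: remaining {Olga, Kate, Jack, Frank, Pat}; on the smaller side: {Olga, Jack, Frank, Pat} → Kate is next (Kate > Frank).
  Step 3: remaining {Olga, Jack, Frank, Pat}; on the smaller side: {Olga, Jack, Pat} → Frank is next (Frank > Olga).
  Step 4: remaining {Olga, Jack, Pat}; on the smaller side: {Jack, Pat} → Olga is next (Olga > Jack).
  Step 5: remaining {Jack, Pat}; on the smaller side: {Pat} → Jack is next (Jack > Pat).
  Step 6: only Pat remains → lowest.
Final ranking (highest to lowest):

Grace > Kate > Frank > Olga > Jack > Pat
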